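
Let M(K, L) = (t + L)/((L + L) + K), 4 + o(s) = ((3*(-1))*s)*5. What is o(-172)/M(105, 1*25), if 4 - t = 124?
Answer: -79856/19 ≈ -4202.9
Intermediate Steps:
o(s) = -4 - 15*s (o(s) = -4 + ((3*(-1))*s)*5 = -4 - 3*s*5 = -4 - 15*s)
t = -120 (t = 4 - 1*124 = 4 - 124 = -120)
M(K, L) = (-120 + L)/(K + 2*L) (M(K, L) = (-120 + L)/((L + L) + K) = (-120 + L)/(2*L + K) = (-120 + L)/(K + 2*L))
o(-172)/M(105, 1*25) = (-4 - 15*(-172))/(((-120 + 1*25)/(105 + 2*(1*25)))) = (-4 + 2580)/(((-120 + 25)/(105 + 2*25))) = 2576/((-95/(105 + 50))) = 2576/((-95/155)) = 2576/(((1/155)*(-95))) = 2576/(-19/31) = 2576*(-31/19) = -79856/19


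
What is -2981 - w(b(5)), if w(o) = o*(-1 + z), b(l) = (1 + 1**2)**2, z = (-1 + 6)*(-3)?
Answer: -2917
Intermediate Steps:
z = -15 (z = 5*(-3) = -15)
b(l) = 4 (b(l) = (1 + 1)**2 = 2**2 = 4)
w(o) = -16*o (w(o) = o*(-1 - 15) = o*(-16) = -16*o)
-2981 - w(b(5)) = -2981 - (-16)*4 = -2981 - 1*(-64) = -2981 + 64 = -2917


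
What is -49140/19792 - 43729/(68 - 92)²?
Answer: -55861813/712512 ≈ -78.401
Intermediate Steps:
-49140/19792 - 43729/(68 - 92)² = -49140*1/19792 - 43729/((-24)²) = -12285/4948 - 43729/576 = -55861813/712512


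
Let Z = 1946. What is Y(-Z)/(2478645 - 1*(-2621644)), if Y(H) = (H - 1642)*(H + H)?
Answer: 13964496/5100289 ≈ 2.7380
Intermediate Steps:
Y(H) = 2*H*(-1642 + H) (Y(H) = (-1642 + H)*(2*H) = 2*H*(-1642 + H))
Y(-Z)/(2478645 - 1*(-2621644)) = (2*(-1*1946)*(-1642 - 1*1946))/(2478645 - 1*(-2621644)) = (2*(-1946)*(-1642 - 1946))/(2478645 + 2621644) = (2*(-1946)*(-3588))/5100289 = 13964496*(1/5100289) = 13964496/5100289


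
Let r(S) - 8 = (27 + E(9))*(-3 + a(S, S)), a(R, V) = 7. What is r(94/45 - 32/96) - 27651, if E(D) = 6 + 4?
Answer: -27495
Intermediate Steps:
E(D) = 10
r(S) = 156 (r(S) = 8 + (27 + 10)*(-3 + 7) = 8 + 37*4 = 8 + 148 = 156)
r(94/45 - 32/96) - 27651 = 156 - 27651 = -27495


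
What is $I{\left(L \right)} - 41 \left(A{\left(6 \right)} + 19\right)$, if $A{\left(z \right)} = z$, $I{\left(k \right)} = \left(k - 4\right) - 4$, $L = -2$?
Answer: $-1035$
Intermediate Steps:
$I{\left(k \right)} = -8 + k$ ($I{\left(k \right)} = \left(-4 + k\right) - 4 = -8 + k$)
$I{\left(L \right)} - 41 \left(A{\left(6 \right)} + 19\right) = \left(-8 - 2\right) - 41 \left(6 + 19\right) = -10 - 1025 = -1035$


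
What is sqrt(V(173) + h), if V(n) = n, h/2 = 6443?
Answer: 3*sqrt(1451) ≈ 114.28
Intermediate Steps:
h = 12886 (h = 2*6443 = 12886)
sqrt(V(173) + h) = sqrt(173 + 12886) = sqrt(13059) = 3*sqrt(1451)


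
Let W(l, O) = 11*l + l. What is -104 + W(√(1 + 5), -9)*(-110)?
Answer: -104 - 1320*√6 ≈ -3337.3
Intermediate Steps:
W(l, O) = 12*l
-104 + W(√(1 + 5), -9)*(-110) = -104 + (12*√(1 + 5))*(-110) = -104 + (12*√6)*(-110) = -104 - 1320*√6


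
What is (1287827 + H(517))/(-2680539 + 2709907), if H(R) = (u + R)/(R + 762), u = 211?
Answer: 1647131461/37561672 ≈ 43.851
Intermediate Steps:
H(R) = (211 + R)/(762 + R) (H(R) = (211 + R)/(R + 762) = (211 + R)/(762 + R))
(1287827 + H(517))/(-2680539 + 2709907) = (1287827 + (211 + 517)/(762 + 517))/(-2680539 + 2709907) = (1287827 + 728/1279)/29368 = (1287827 + (1/1279)*728)*(1/29368) = (1287827 + 728/1279)*(1/29368) = (1647131461/1279)*(1/29368) = 1647131461/37561672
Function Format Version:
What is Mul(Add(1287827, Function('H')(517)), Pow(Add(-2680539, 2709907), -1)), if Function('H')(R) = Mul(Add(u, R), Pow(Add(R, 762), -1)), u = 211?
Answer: Rational(1647131461, 37561672) ≈ 43.851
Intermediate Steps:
Function('H')(R) = Mul(Pow(Add(762, R), -1), Add(211, R)) (Function('H')(R) = Mul(Add(211, R), Pow(Add(R, 762), -1)) = Mul(Add(211, R), Pow(Add(762, R), -1)) = Mul(Pow(Add(762, R), -1), Add(211, R)))
Mul(Add(1287827, Function('H')(517)), Pow(Add(-2680539, 2709907), -1)) = Mul(Add(1287827, Mul(Pow(Add(762, 517), -1), Add(211, 517))), Pow(Add(-2680539, 2709907), -1)) = Mul(Add(1287827, Mul(Pow(1279, -1), 728)), Pow(29368, -1)) = Mul(Add(1287827, Mul(Rational(1, 1279), 728)), Rational(1, 29368)) = Mul(Add(1287827, Rational(728, 1279)), Rational(1, 29368)) = Mul(Rational(1647131461, 1279), Rational(1, 29368)) = Rational(1647131461, 37561672)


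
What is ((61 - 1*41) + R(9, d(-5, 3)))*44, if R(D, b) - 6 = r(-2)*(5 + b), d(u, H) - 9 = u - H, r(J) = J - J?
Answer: 1144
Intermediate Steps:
r(J) = 0
d(u, H) = 9 + u - H (d(u, H) = 9 + (u - H) = 9 + u - H)
R(D, b) = 6 (R(D, b) = 6 + 0*(5 + b) = 6 + 0 = 6)
((61 - 1*41) + R(9, d(-5, 3)))*44 = ((61 - 1*41) + 6)*44 = ((61 - 41) + 6)*44 = (20 + 6)*44 = 26*44 = 1144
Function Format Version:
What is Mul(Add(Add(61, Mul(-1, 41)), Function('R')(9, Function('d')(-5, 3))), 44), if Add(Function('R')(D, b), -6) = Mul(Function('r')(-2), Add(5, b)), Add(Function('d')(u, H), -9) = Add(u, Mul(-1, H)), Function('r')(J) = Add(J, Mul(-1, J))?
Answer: 1144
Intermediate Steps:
Function('r')(J) = 0
Function('d')(u, H) = Add(9, u, Mul(-1, H)) (Function('d')(u, H) = Add(9, Add(u, Mul(-1, H))) = Add(9, u, Mul(-1, H)))
Function('R')(D, b) = 6 (Function('R')(D, b) = Add(6, Mul(0, Add(5, b))) = Add(6, 0) = 6)
Mul(Add(Add(61, Mul(-1, 41)), Function('R')(9, Function('d')(-5, 3))), 44) = Mul(Add(Add(61, Mul(-1, 41)), 6), 44) = Mul(Add(Add(61, -41), 6), 44) = Mul(Add(20, 6), 44) = Mul(26, 44) = 1144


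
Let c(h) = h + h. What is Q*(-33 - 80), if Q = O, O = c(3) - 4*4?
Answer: 1130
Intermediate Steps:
c(h) = 2*h
O = -10 (O = 2*3 - 4*4 = 6 - 16 = -10)
Q = -10
Q*(-33 - 80) = -10*(-33 - 80) = -10*(-113) = 1130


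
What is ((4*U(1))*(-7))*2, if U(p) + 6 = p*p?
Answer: 280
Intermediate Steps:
U(p) = -6 + p**2 (U(p) = -6 + p*p = -6 + p**2)
((4*U(1))*(-7))*2 = ((4*(-6 + 1**2))*(-7))*2 = ((4*(-6 + 1))*(-7))*2 = ((4*(-5))*(-7))*2 = -20*(-7)*2 = 140*2 = 280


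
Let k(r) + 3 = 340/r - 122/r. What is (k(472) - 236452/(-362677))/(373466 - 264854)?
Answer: -53813617/3098764513488 ≈ -1.7366e-5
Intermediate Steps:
k(r) = -3 + 218/r (k(r) = -3 + (340/r - 122/r) = -3 + 218/r)
(k(472) - 236452/(-362677))/(373466 - 264854) = ((-3 + 218/472) - 236452/(-362677))/(373466 - 264854) = ((-3 + 218*(1/472)) - 236452*(-1/362677))/108612 = ((-3 + 109/236) + 236452/362677)*(1/108612) = (-599/236 + 236452/362677)*(1/108612) = -161440851/85591772*1/108612 = -53813617/3098764513488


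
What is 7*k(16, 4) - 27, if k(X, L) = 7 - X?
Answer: -90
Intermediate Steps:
7*k(16, 4) - 27 = 7*(7 - 1*16) - 27 = 7*(7 - 16) - 27 = 7*(-9) - 27 = -63 - 27 = -90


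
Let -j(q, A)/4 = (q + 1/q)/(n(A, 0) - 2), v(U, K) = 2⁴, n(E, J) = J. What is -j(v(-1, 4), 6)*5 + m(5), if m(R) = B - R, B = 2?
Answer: -1309/8 ≈ -163.63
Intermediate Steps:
v(U, K) = 16
m(R) = 2 - R
j(q, A) = 2*q + 2/q (j(q, A) = -4*(q + 1/q)/(0 - 2) = -4*(q + 1/q)/(-2) = -4*(q + 1/q)*(-1)/2 = -4*(-q/2 - 1/(2*q)) = 2*q + 2/q)
-j(v(-1, 4), 6)*5 + m(5) = -(2*16 + 2/16)*5 + (2 - 1*5) = -(32 + 2*(1/16))*5 + (2 - 5) = -(32 + ⅛)*5 - 3 = -1*257/8*5 - 3 = -257/8*5 - 3 = -1285/8 - 3 = -1309/8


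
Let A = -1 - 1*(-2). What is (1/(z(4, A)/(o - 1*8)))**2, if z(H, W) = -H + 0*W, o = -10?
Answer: 81/4 ≈ 20.250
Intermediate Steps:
A = 1 (A = -1 + 2 = 1)
z(H, W) = -H (z(H, W) = -H + 0 = -H)
(1/(z(4, A)/(o - 1*8)))**2 = (1/((-1*4)/(-10 - 1*8)))**2 = (1/(-4/(-10 - 8)))**2 = (1/(-4/(-18)))**2 = (1/(-4*(-1/18)))**2 = (1/(2/9))**2 = (9/2)**2 = 81/4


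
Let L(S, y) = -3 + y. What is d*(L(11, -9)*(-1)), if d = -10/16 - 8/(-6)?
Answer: 17/2 ≈ 8.5000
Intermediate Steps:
d = 17/24 (d = -10*1/16 - 8*(-⅙) = -5/8 + 4/3 = 17/24 ≈ 0.70833)
d*(L(11, -9)*(-1)) = 17*((-3 - 9)*(-1))/24 = 17*(-12*(-1))/24 = (17/24)*12 = 17/2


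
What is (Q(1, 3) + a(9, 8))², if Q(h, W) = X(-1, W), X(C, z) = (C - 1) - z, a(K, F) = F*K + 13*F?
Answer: 29241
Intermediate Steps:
a(K, F) = 13*F + F*K
X(C, z) = -1 + C - z (X(C, z) = (-1 + C) - z = -1 + C - z)
Q(h, W) = -2 - W (Q(h, W) = -1 - 1 - W = -2 - W)
(Q(1, 3) + a(9, 8))² = ((-2 - 1*3) + 8*(13 + 9))² = ((-2 - 3) + 8*22)² = (-5 + 176)² = 171² = 29241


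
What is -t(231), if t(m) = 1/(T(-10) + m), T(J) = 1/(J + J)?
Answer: -20/4619 ≈ -0.0043299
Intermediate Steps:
T(J) = 1/(2*J)
t(m) = 1/(-1/20 + m) (t(m) = 1/((½)/(-10) + m) = 1/((½)*(-⅒) + m) = 1/(-1/20 + m))
-t(231) = -20/(-1 + 20*231) = -20/(-1 + 4620) = -20/4619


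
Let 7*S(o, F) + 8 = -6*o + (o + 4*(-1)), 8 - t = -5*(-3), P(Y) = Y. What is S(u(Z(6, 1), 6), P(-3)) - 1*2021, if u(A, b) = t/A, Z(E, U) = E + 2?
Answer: -113237/56 ≈ -2022.1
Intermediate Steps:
t = -7 (t = 8 - (-5)*(-3) = 8 - 1*15 = 8 - 15 = -7)
Z(E, U) = 2 + E
u(A, b) = -7/A
S(o, F) = -12/7 - 5*o/7 (S(o, F) = -8/7 + (-6*o + (o + 4*(-1)))/7 = -8/7 + (-6*o + (o - 4))/7 = -8/7 + (-6*o + (-4 + o))/7 = -8/7 + (-4 - 5*o)/7 = -8/7 + (-4/7 - 5*o/7) = -12/7 - 5*o/7)
S(u(Z(6, 1), 6), P(-3)) - 1*2021 = (-12/7 - (-5)/(2 + 6)) - 1*2021 = (-12/7 - (-5)/8) - 2021 = (-12/7 - 5/7*(-7/8)) - 2021 = (-12/7 + 5/8) - 2021 = -61/56 - 2021 = -113237/56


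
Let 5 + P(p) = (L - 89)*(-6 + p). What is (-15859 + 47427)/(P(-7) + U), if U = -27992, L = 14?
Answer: -15784/13511 ≈ -1.1682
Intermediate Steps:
P(p) = 445 - 75*p (P(p) = -5 + (14 - 89)*(-6 + p) = -5 - 75*(-6 + p) = -5 + (450 - 75*p) = 445 - 75*p)
(-15859 + 47427)/(P(-7) + U) = (-15859 + 47427)/((445 - 75*(-7)) - 27992) = 31568/((445 + 525) - 27992) = 31568/(970 - 27992) = 31568/(-27022) = 31568*(-1/27022) = -15784/13511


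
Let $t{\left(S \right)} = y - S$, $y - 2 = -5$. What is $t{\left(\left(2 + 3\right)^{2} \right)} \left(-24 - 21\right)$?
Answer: $1260$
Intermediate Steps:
$y = -3$ ($y = 2 - 5 = -3$)
$t{\left(S \right)} = -3 - S$
$t{\left(\left(2 + 3\right)^{2} \right)} \left(-24 - 21\right) = \left(-3 - \left(2 + 3\right)^{2}\right) \left(-24 - 21\right) = \left(-3 - 5^{2}\right) \left(-45\right) = \left(-3 - 25\right) \left(-45\right) = \left(-28\right) \left(-45\right) = 1260$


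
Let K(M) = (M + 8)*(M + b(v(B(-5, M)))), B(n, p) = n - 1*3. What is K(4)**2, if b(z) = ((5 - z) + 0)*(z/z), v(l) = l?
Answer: 41616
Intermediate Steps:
B(n, p) = -3 + n (B(n, p) = n - 3 = -3 + n)
b(z) = 5 - z (b(z) = (5 - z)*1 = 5 - z)
K(M) = (8 + M)*(13 + M) (K(M) = (M + 8)*(M + (5 - (-3 - 5))) = (8 + M)*(M + (5 - 1*(-8))) = (8 + M)*(M + (5 + 8)) = (8 + M)*(M + 13) = (8 + M)*(13 + M))
K(4)**2 = (104 + 4**2 + 21*4)**2 = (104 + 16 + 84)**2 = 204**2 = 41616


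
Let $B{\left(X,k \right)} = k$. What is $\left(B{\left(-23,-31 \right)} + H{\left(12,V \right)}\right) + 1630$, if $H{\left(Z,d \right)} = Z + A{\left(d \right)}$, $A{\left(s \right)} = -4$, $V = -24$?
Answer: $1607$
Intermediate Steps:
$H{\left(Z,d \right)} = -4 + Z$ ($H{\left(Z,d \right)} = Z - 4 = -4 + Z$)
$\left(B{\left(-23,-31 \right)} + H{\left(12,V \right)}\right) + 1630 = \left(-31 + \left(-4 + 12\right)\right) + 1630 = \left(-31 + 8\right) + 1630 = -23 + 1630 = 1607$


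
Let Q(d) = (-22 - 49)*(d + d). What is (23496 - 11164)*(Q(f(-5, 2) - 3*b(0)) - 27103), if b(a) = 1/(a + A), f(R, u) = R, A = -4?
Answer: -326791834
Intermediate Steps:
b(a) = 1/(-4 + a) (b(a) = 1/(a - 4) = 1/(-4 + a))
Q(d) = -142*d
(23496 - 11164)*(Q(f(-5, 2) - 3*b(0)) - 27103) = (23496 - 11164)*(-142*(-5 - 3/(-4 + 0)) - 27103) = 12332*(-142*(-5 - 3/(-4)) - 27103) = 12332*(-142*(-5 - 3*(-1/4)) - 27103) = 12332*(-142*(-5 + 3/4) - 27103) = 12332*(-142*(-17/4) - 27103) = 12332*(1207/2 - 27103) = 12332*(-52999/2) = -326791834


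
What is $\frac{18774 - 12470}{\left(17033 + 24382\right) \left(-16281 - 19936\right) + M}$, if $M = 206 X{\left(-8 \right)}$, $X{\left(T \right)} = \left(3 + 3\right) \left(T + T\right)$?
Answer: $- \frac{6304}{1499946831} \approx -4.2028 \cdot 10^{-6}$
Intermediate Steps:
$X{\left(T \right)} = 12 T$ ($X{\left(T \right)} = 6 \cdot 2 T = 12 T$)
$M = -19776$ ($M = 206 \cdot 12 \left(-8\right) = 206 \left(-96\right) = -19776$)
$\frac{18774 - 12470}{\left(17033 + 24382\right) \left(-16281 - 19936\right) + M} = \frac{18774 - 12470}{\left(17033 + 24382\right) \left(-16281 - 19936\right) - 19776} = \frac{6304}{41415 \left(-36217\right) - 19776} = \frac{6304}{-1499927055 - 19776} = \frac{6304}{-1499946831} = 6304 \left(- \frac{1}{1499946831}\right) = - \frac{6304}{1499946831}$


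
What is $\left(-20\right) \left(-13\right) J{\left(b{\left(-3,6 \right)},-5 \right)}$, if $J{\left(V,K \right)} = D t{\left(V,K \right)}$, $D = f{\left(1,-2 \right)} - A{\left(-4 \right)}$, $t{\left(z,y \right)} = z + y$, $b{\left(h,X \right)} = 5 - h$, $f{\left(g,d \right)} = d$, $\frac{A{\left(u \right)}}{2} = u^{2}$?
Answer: $-26520$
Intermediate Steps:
$A{\left(u \right)} = 2 u^{2}$
$t{\left(z,y \right)} = y + z$
$D = -34$ ($D = -2 - 2 \left(-4\right)^{2} = -2 - 2 \cdot 16 = -2 - 32 = -34$)
$J{\left(V,K \right)} = - 34 K - 34 V$ ($J{\left(V,K \right)} = - 34 \left(K + V\right) = - 34 K - 34 V$)
$\left(-20\right) \left(-13\right) J{\left(b{\left(-3,6 \right)},-5 \right)} = \left(-20\right) \left(-13\right) \left(\left(-34\right) \left(-5\right) - 34 \left(5 - -3\right)\right) = 260 \left(170 - 34 \left(5 + 3\right)\right) = 260 \left(170 - 272\right) = 260 \left(-102\right) = -26520$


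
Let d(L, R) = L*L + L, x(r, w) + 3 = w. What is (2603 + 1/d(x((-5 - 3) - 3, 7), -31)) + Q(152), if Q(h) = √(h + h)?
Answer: 52061/20 + 4*√19 ≈ 2620.5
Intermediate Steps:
x(r, w) = -3 + w
d(L, R) = L + L² (d(L, R) = L² + L = L + L²)
Q(h) = √2*√h (Q(h) = √(2*h) = √2*√h)
(2603 + 1/d(x((-5 - 3) - 3, 7), -31)) + Q(152) = (2603 + 1/((-3 + 7)*(1 + (-3 + 7)))) + √2*√152 = (2603 + 1/(4*(1 + 4))) + √2*(2*√38) = (2603 + 1/(4*5)) + 4*√19 = (2603 + 1/20) + 4*√19 = 52061/20 + 4*√19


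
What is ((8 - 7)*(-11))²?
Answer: 121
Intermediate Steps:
((8 - 7)*(-11))² = (1*(-11))² = (-11)² = 121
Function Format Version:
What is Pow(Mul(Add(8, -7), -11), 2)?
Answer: 121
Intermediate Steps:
Pow(Mul(Add(8, -7), -11), 2) = Pow(Mul(1, -11), 2) = Pow(-11, 2) = 121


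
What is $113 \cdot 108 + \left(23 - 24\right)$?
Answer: $12203$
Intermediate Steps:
$113 \cdot 108 + \left(23 - 24\right) = 12204 + \left(23 - 24\right) = 12204 - 1 = 12203$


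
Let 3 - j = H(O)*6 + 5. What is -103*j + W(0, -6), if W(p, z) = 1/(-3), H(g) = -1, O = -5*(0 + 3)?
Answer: -1237/3 ≈ -412.33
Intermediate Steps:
O = -15 (O = -5*3 = -15)
j = 4 (j = 3 - (-1*6 + 5) = 3 - (-6 + 5) = 3 - 1*(-1) = 3 + 1 = 4)
W(p, z) = -⅓
-103*j + W(0, -6) = -103*4 - ⅓ = -412 - ⅓ = -1237/3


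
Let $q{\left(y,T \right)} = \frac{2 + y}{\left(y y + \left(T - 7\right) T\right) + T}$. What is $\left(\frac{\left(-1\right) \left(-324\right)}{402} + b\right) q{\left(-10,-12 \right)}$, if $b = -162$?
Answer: $\frac{21600}{5293} \approx 4.0809$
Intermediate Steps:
$q{\left(y,T \right)} = \frac{2 + y}{T + y^{2} + T \left(-7 + T\right)}$ ($q{\left(y,T \right)} = \frac{2 + y}{\left(y^{2} + \left(-7 + T\right) T\right) + T} = \frac{2 + y}{\left(y^{2} + T \left(-7 + T\right)\right) + T} = \frac{2 + y}{T + y^{2} + T \left(-7 + T\right)}$)
$\left(\frac{\left(-1\right) \left(-324\right)}{402} + b\right) q{\left(-10,-12 \right)} = \left(\frac{\left(-1\right) \left(-324\right)}{402} - 162\right) \frac{2 - 10}{\left(-12\right)^{2} + \left(-10\right)^{2} - -72} = \left(324 \cdot \frac{1}{402} - 162\right) \frac{1}{144 + 100 + 72} \left(-8\right) = \left(\frac{54}{67} - 162\right) \frac{1}{316} \left(-8\right) = - \frac{10800 \cdot \frac{1}{316} \left(-8\right)}{67} = \left(- \frac{10800}{67}\right) \left(- \frac{2}{79}\right) = \frac{21600}{5293}$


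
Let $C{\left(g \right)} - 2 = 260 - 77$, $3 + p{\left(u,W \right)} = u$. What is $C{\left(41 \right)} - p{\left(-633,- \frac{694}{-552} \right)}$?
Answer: $821$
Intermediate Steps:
$p{\left(u,W \right)} = -3 + u$
$C{\left(g \right)} = 185$ ($C{\left(g \right)} = 2 + \left(260 - 77\right) = 2 + 183 = 185$)
$C{\left(41 \right)} - p{\left(-633,- \frac{694}{-552} \right)} = 185 - \left(-3 - 633\right) = 185 - -636 = 185 + 636 = 821$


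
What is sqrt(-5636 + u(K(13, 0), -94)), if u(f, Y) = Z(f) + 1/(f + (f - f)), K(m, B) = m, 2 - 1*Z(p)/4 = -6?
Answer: I*sqrt(947063)/13 ≈ 74.859*I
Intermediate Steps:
Z(p) = 32 (Z(p) = 8 - 4*(-6) = 8 + 24 = 32)
u(f, Y) = 32 + 1/f (u(f, Y) = 32 + 1/(f + (f - f)) = 32 + 1/(f + 0) = 32 + 1/f)
sqrt(-5636 + u(K(13, 0), -94)) = sqrt(-5636 + (32 + 1/13)) = sqrt(-5636 + 417/13) = sqrt(-72851/13) = I*sqrt(947063)/13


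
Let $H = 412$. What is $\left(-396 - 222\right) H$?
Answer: $-254616$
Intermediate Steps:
$\left(-396 - 222\right) H = \left(-396 - 222\right) 412 = \left(-618\right) 412 = -254616$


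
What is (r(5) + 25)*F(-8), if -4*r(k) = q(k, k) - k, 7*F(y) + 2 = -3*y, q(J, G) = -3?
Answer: 594/7 ≈ 84.857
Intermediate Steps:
F(y) = -2/7 - 3*y/7 (F(y) = -2/7 + (-3*y)/7 = -2/7 - 3*y/7)
r(k) = 3/4 + k/4 (r(k) = -(-3 - k)/4 = 3/4 + k/4)
(r(5) + 25)*F(-8) = ((3/4 + (1/4)*5) + 25)*(-2/7 - 3/7*(-8)) = ((3/4 + 5/4) + 25)*(-2/7 + 24/7) = (2 + 25)*(22/7) = 27*(22/7) = 594/7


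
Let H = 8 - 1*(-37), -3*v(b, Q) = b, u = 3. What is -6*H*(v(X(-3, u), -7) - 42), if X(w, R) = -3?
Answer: 11070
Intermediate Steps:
v(b, Q) = -b/3
H = 45 (H = 8 + 37 = 45)
-6*H*(v(X(-3, u), -7) - 42) = -270*(-⅓*(-3) - 42) = -270*(1 - 42) = -270*(-41) = -6*(-1845) = 11070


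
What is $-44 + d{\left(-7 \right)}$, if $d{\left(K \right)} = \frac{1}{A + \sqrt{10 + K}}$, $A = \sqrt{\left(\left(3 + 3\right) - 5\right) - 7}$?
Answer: $\frac{- 44 \sqrt{2} + 44 i - \frac{i \sqrt{3}}{3}}{\sqrt{2} - i} \approx -43.808 - 0.27217 i$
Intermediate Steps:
$A = i \sqrt{6}$ ($A = \sqrt{\left(6 - 5\right) - 7} = \sqrt{1 - 7} = \sqrt{-6} = i \sqrt{6} \approx 2.4495 i$)
$d{\left(K \right)} = \frac{1}{\sqrt{10 + K} + i \sqrt{6}}$ ($d{\left(K \right)} = \frac{1}{i \sqrt{6} + \sqrt{10 + K}} = \frac{1}{\sqrt{10 + K} + i \sqrt{6}}$)
$-44 + d{\left(-7 \right)} = -44 + \frac{1}{\sqrt{10 - 7} + i \sqrt{6}} = -44 + \frac{1}{\sqrt{3} + i \sqrt{6}}$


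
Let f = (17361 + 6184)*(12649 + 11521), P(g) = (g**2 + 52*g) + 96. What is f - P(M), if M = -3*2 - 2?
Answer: 569082906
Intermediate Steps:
M = -8 (M = -6 - 2 = -8)
P(g) = 96 + g**2 + 52*g
f = 569082650 (f = 23545*24170 = 569082650)
f - P(M) = 569082650 - (96 + (-8)**2 + 52*(-8)) = 569082650 - (96 + 64 - 416) = 569082650 - 1*(-256) = 569082650 + 256 = 569082906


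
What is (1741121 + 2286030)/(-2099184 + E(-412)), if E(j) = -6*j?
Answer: -4027151/2096712 ≈ -1.9207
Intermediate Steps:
(1741121 + 2286030)/(-2099184 + E(-412)) = (1741121 + 2286030)/(-2099184 - 6*(-412)) = 4027151/(-2099184 + 2472) = 4027151/(-2096712) = 4027151*(-1/2096712) = -4027151/2096712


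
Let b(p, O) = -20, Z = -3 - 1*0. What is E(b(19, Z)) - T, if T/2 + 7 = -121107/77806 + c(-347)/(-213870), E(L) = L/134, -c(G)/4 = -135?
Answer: 315310788773/18581745629 ≈ 16.969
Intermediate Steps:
c(G) = 540 (c(G) = -4*(-135) = 540)
Z = -3 (Z = -3 + 0 = -3)
E(L) = L/134 (E(L) = L*(1/134) = L/134)
T = -4747525129/277339487 (T = -14 + 2*(-121107/77806 + 540/(-213870)) = -14 + 2*(-121107*1/77806 + 540*(-1/213870)) = -14 + 2*(-121107/77806 - 18/7129) = -14 + 2*(-864772311/554678974) = -14 - 864772311/277339487 = -4747525129/277339487 ≈ -17.118)
E(b(19, Z)) - T = (1/134)*(-20) - 1*(-4747525129/277339487) = -10/67 + 4747525129/277339487 = 315310788773/18581745629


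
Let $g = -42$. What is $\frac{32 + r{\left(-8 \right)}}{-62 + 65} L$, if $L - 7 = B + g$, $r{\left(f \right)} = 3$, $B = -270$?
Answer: $- \frac{10675}{3} \approx -3558.3$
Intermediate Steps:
$L = -305$ ($L = 7 - 312 = -305$)
$\frac{32 + r{\left(-8 \right)}}{-62 + 65} L = \frac{32 + 3}{-62 + 65} \left(-305\right) = \frac{35}{3} \left(-305\right) = - \frac{10675}{3}$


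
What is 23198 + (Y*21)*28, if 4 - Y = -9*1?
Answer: 30842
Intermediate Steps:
Y = 13 (Y = 4 - (-9) = 4 - 1*(-9) = 4 + 9 = 13)
23198 + (Y*21)*28 = 23198 + (13*21)*28 = 23198 + 273*28 = 23198 + 7644 = 30842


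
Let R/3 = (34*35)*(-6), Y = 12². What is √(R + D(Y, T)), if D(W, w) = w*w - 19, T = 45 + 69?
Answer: I*√8443 ≈ 91.886*I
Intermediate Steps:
Y = 144
T = 114
D(W, w) = -19 + w² (D(W, w) = w² - 19 = -19 + w²)
R = -21420 (R = 3*((34*35)*(-6)) = 3*(1190*(-6)) = 3*(-7140) = -21420)
√(R + D(Y, T)) = √(-21420 + (-19 + 114²)) = √(-21420 + (-19 + 12996)) = √(-21420 + 12977) = √(-8443) = I*√8443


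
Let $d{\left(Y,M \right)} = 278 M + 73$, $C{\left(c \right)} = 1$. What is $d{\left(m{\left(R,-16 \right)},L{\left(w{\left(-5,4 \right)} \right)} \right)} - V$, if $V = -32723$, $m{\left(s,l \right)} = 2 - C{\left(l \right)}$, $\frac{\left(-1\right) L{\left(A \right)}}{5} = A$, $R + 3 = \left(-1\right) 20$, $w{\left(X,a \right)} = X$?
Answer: $39746$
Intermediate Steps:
$R = -23$ ($R = -3 - 20 = -23$)
$L{\left(A \right)} = - 5 A$
$m{\left(s,l \right)} = 1$ ($m{\left(s,l \right)} = 2 - 1 = 1$)
$d{\left(Y,M \right)} = 73 + 278 M$
$d{\left(m{\left(R,-16 \right)},L{\left(w{\left(-5,4 \right)} \right)} \right)} - V = \left(73 + 278 \left(\left(-5\right) \left(-5\right)\right)\right) - -32723 = \left(73 + 278 \cdot 25\right) + 32723 = \left(73 + 6950\right) + 32723 = 7023 + 32723 = 39746$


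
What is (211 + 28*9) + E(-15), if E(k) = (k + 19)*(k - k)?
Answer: 463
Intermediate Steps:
E(k) = 0 (E(k) = (19 + k)*0 = 0)
(211 + 28*9) + E(-15) = (211 + 28*9) + 0 = (211 + 252) + 0 = 463 + 0 = 463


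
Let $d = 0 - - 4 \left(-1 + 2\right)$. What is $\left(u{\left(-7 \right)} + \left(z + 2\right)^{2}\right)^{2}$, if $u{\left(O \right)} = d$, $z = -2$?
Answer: $16$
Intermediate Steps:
$d = 4$ ($d = 0 - \left(-4\right) 1 = 0 - -4 = 0 + 4 = 4$)
$u{\left(O \right)} = 4$
$\left(u{\left(-7 \right)} + \left(z + 2\right)^{2}\right)^{2} = \left(4 + \left(-2 + 2\right)^{2}\right)^{2} = \left(4 + 0^{2}\right)^{2} = \left(4 + 0\right)^{2} = 4^{2} = 16$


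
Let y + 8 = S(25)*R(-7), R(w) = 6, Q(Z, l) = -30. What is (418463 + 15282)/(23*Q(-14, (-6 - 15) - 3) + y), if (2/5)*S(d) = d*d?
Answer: 433745/8677 ≈ 49.988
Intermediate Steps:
S(d) = 5*d²/2 (S(d) = 5*(d*d)/2 = 5*d²/2)
y = 9367 (y = -8 + ((5/2)*25²)*6 = -8 + ((5/2)*625)*6 = -8 + (3125/2)*6 = -8 + 9375 = 9367)
(418463 + 15282)/(23*Q(-14, (-6 - 15) - 3) + y) = (418463 + 15282)/(23*(-30) + 9367) = 433745/(-690 + 9367) = 433745/8677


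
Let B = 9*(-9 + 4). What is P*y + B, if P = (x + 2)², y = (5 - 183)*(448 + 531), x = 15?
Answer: -50361763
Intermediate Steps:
y = -174262 (y = -178*979 = -174262)
P = 289 (P = (15 + 2)² = 17² = 289)
B = -45 (B = 9*(-5) = -45)
P*y + B = 289*(-174262) - 45 = -50361718 - 45 = -50361763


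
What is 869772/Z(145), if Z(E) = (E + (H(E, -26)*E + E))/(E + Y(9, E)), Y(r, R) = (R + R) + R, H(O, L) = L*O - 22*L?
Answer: -869772/799 ≈ -1088.6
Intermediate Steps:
H(O, L) = -22*L + L*O
Y(r, R) = 3*R (Y(r, R) = 2*R + R = 3*R)
Z(E) = (2*E + E*(572 - 26*E))/(4*E) (Z(E) = (E + ((-26*(-22 + E))*E + E))/(E + 3*E) = (E + ((572 - 26*E)*E + E))/((4*E)) = (E + (E*(572 - 26*E) + E))*(1/(4*E)) = (E + (E + E*(572 - 26*E)))*(1/(4*E)) = (2*E + E*(572 - 26*E))*(1/(4*E)) = (2*E + E*(572 - 26*E))/(4*E))
869772/Z(145) = 869772/(287/2 - 13/2*145) = 869772/(287/2 - 1885/2) = 869772/(-799) = 869772*(-1/799) = -869772/799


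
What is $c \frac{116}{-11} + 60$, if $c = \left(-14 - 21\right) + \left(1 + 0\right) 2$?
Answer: $408$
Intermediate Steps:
$c = -33$ ($c = -35 + 1 \cdot 2 = -35 + 2 = -33$)
$c \frac{116}{-11} + 60 = - 33 \frac{116}{-11} + 60 = - 33 \cdot 116 \left(- \frac{1}{11}\right) + 60 = \left(-33\right) \left(- \frac{116}{11}\right) + 60 = 348 + 60 = 408$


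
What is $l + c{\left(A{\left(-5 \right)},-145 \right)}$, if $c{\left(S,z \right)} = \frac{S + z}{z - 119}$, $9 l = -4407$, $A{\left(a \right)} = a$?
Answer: $- \frac{64561}{132} \approx -489.1$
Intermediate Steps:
$l = - \frac{1469}{3}$ ($l = \frac{1}{9} \left(-4407\right) = - \frac{1469}{3} \approx -489.67$)
$c{\left(S,z \right)} = \frac{S + z}{-119 + z}$
$l + c{\left(A{\left(-5 \right)},-145 \right)} = - \frac{1469}{3} + \frac{-5 - 145}{-119 - 145} = - \frac{1469}{3} + \frac{1}{-264} \left(-150\right) = - \frac{1469}{3} - - \frac{25}{44} = - \frac{1469}{3} + \frac{25}{44} = - \frac{64561}{132}$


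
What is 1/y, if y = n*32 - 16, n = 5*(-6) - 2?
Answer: -1/1040 ≈ -0.00096154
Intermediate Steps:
n = -32 (n = -30 - 2 = -32)
y = -1040 (y = -32*32 - 16 = -1024 - 16 = -1040)
1/y = 1/(-1040) = -1/1040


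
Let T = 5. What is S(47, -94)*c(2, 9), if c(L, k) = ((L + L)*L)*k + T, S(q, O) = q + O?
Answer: -3619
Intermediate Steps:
S(q, O) = O + q
c(L, k) = 5 + 2*k*L² (c(L, k) = ((L + L)*L)*k + 5 = ((2*L)*L)*k + 5 = (2*L²)*k + 5 = 2*k*L² + 5 = 5 + 2*k*L²)
S(47, -94)*c(2, 9) = (-94 + 47)*(5 + 2*9*2²) = -47*(5 + 2*9*4) = -47*(5 + 72) = -47*77 = -3619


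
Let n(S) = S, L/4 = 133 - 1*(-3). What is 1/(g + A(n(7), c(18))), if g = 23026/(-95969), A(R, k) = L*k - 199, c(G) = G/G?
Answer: 95969/33086279 ≈ 0.0029006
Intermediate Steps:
L = 544 (L = 4*(133 - 1*(-3)) = 4*(133 + 3) = 4*136 = 544)
c(G) = 1
A(R, k) = -199 + 544*k (A(R, k) = 544*k - 199 = -199 + 544*k)
g = -23026/95969 (g = 23026*(-1/95969) = -23026/95969 ≈ -0.23993)
1/(g + A(n(7), c(18))) = 1/(-23026/95969 + (-199 + 544*1)) = 1/(-23026/95969 + (-199 + 544)) = 1/(-23026/95969 + 345) = 1/(33086279/95969) = 95969/33086279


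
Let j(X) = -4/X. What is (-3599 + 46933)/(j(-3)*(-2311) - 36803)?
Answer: -130002/119653 ≈ -1.0865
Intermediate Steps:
(-3599 + 46933)/(j(-3)*(-2311) - 36803) = (-3599 + 46933)/(-4/(-3)*(-2311) - 36803) = 43334/(-4*(-⅓)*(-2311) - 36803) = 43334/((4/3)*(-2311) - 36803) = 43334/(-9244/3 - 36803) = 43334/(-119653/3) = 43334*(-3/119653) = -130002/119653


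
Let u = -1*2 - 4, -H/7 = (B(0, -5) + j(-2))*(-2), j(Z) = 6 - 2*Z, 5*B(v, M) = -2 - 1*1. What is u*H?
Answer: -3948/5 ≈ -789.60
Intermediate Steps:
B(v, M) = -⅗ (B(v, M) = (-2 - 1*1)/5 = (-2 - 1)/5 = (⅕)*(-3) = -⅗)
H = 658/5 (H = -7*(-⅗ + (6 - 2*(-2)))*(-2) = -7*(-⅗ + (6 + 4))*(-2) = -7*(-⅗ + 10)*(-2) = -329*(-2)/5 = -7*(-94/5) = 658/5 ≈ 131.60)
u = -6 (u = -2 - 4 = -6)
u*H = -6*658/5 = -3948/5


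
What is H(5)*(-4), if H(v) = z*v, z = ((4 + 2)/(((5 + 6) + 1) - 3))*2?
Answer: -80/3 ≈ -26.667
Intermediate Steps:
z = 4/3 (z = (6/((11 + 1) - 3))*2 = (6/(12 - 3))*2 = (6/9)*2 = (6*(1/9))*2 = (2/3)*2 = 4/3 ≈ 1.3333)
H(v) = 4*v/3
H(5)*(-4) = ((4/3)*5)*(-4) = (20/3)*(-4) = -80/3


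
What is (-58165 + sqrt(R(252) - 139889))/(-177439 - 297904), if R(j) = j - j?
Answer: 58165/475343 - I*sqrt(139889)/475343 ≈ 0.12236 - 0.00078684*I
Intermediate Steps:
R(j) = 0
(-58165 + sqrt(R(252) - 139889))/(-177439 - 297904) = (-58165 + sqrt(0 - 139889))/(-177439 - 297904) = (-58165 + sqrt(-139889))/(-475343) = (-58165 + I*sqrt(139889))*(-1/475343) = 58165/475343 - I*sqrt(139889)/475343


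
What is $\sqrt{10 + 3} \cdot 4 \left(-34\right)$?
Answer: $- 136 \sqrt{13} \approx -490.35$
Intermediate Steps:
$\sqrt{10 + 3} \cdot 4 \left(-34\right) = \sqrt{13} \cdot 4 \left(-34\right) = 4 \sqrt{13} \left(-34\right) = - 136 \sqrt{13}$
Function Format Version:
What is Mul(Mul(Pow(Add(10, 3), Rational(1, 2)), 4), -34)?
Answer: Mul(-136, Pow(13, Rational(1, 2))) ≈ -490.35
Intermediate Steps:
Mul(Mul(Pow(Add(10, 3), Rational(1, 2)), 4), -34) = Mul(Mul(Pow(13, Rational(1, 2)), 4), -34) = Mul(Mul(4, Pow(13, Rational(1, 2))), -34) = Mul(-136, Pow(13, Rational(1, 2)))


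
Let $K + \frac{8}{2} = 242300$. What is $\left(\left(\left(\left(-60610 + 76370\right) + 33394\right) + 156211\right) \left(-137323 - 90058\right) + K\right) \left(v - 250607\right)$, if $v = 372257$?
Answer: $-5680550975948850$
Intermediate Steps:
$K = 242296$ ($K = -4 + 242300 = 242296$)
$\left(\left(\left(\left(-60610 + 76370\right) + 33394\right) + 156211\right) \left(-137323 - 90058\right) + K\right) \left(v - 250607\right) = \left(\left(\left(\left(-60610 + 76370\right) + 33394\right) + 156211\right) \left(-137323 - 90058\right) + 242296\right) \left(372257 - 250607\right) = \left(\left(\left(15760 + 33394\right) + 156211\right) \left(-227381\right) + 242296\right) 121650 = \left(\left(49154 + 156211\right) \left(-227381\right) + 242296\right) 121650 = \left(205365 \left(-227381\right) + 242296\right) 121650 = \left(-46696099065 + 242296\right) 121650 = \left(-46695856769\right) 121650 = -5680550975948850$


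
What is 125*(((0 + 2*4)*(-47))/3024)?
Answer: -5875/378 ≈ -15.542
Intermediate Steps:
125*(((0 + 2*4)*(-47))/3024) = 125*(((0 + 8)*(-47))*(1/3024)) = 125*((8*(-47))*(1/3024)) = 125*(-376*1/3024) = 125*(-47/378) = -5875/378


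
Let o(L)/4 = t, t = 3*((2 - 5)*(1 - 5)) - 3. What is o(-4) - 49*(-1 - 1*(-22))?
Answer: -897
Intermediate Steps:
t = 33 (t = 3*(-3*(-4)) - 3 = 3*12 - 3 = 36 - 3 = 33)
o(L) = 132 (o(L) = 4*33 = 132)
o(-4) - 49*(-1 - 1*(-22)) = 132 - 49*(-1 - 1*(-22)) = 132 - 49*(-1 + 22) = 132 - 49*21 = 132 - 1029 = -897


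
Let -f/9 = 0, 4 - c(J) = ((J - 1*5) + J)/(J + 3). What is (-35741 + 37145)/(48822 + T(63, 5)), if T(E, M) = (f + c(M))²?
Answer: 29952/1041779 ≈ 0.028751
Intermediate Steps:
c(J) = 4 - (-5 + 2*J)/(3 + J) (c(J) = 4 - ((J - 1*5) + J)/(J + 3) = 4 - ((J - 5) + J)/(3 + J) = 4 - ((-5 + J) + J)/(3 + J) = 4 - (-5 + 2*J)/(3 + J))
f = 0 (f = -9*0 = 0)
T(E, M) = (17 + 2*M)²/(3 + M)² (T(E, M) = (0 + (17 + 2*M)/(3 + M))² = ((17 + 2*M)/(3 + M))² = (17 + 2*M)²/(3 + M)²)
(-35741 + 37145)/(48822 + T(63, 5)) = (-35741 + 37145)/(48822 + (17 + 2*5)²/(3 + 5)²) = 1404/(48822 + (17 + 10)²/8²) = 1404/(48822 + (1/64)*27²) = 1404/(48822 + (1/64)*729) = 1404/(48822 + 729/64) = 1404/(3125337/64) = 1404*(64/3125337) = 29952/1041779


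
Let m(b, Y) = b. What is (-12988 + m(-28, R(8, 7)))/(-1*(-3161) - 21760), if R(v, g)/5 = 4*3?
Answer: 13016/18599 ≈ 0.69982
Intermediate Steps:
R(v, g) = 60 (R(v, g) = 5*(4*3) = 5*12 = 60)
(-12988 + m(-28, R(8, 7)))/(-1*(-3161) - 21760) = (-12988 - 28)/(-1*(-3161) - 21760) = -13016/(3161 - 21760) = -13016/(-18599) = -13016*(-1/18599) = 13016/18599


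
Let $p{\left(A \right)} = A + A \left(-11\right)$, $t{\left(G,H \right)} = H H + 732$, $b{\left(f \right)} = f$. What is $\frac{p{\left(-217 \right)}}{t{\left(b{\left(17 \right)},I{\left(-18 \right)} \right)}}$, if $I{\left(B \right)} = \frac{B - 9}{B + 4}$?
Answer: $\frac{425320}{144201} \approx 2.9495$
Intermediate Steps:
$I{\left(B \right)} = \frac{-9 + B}{4 + B}$
$t{\left(G,H \right)} = 732 + H^{2}$ ($t{\left(G,H \right)} = H^{2} + 732 = 732 + H^{2}$)
$p{\left(A \right)} = - 10 A$ ($p{\left(A \right)} = A - 11 A = - 10 A$)
$\frac{p{\left(-217 \right)}}{t{\left(b{\left(17 \right)},I{\left(-18 \right)} \right)}} = \frac{\left(-10\right) \left(-217\right)}{732 + \left(\frac{-9 - 18}{4 - 18}\right)^{2}} = \frac{2170}{732 + \left(\frac{1}{-14} \left(-27\right)\right)^{2}} = \frac{2170}{732 + \left(\left(- \frac{1}{14}\right) \left(-27\right)\right)^{2}} = \frac{2170}{732 + \left(\frac{27}{14}\right)^{2}} = \frac{2170}{732 + \frac{729}{196}} = \frac{2170}{\frac{144201}{196}} = 2170 \cdot \frac{196}{144201} = \frac{425320}{144201}$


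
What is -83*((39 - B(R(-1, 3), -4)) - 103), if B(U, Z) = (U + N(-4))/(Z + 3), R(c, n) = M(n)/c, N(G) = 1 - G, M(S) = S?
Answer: 5146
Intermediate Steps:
R(c, n) = n/c
B(U, Z) = (5 + U)/(3 + Z) (B(U, Z) = (U + (1 - 1*(-4)))/(Z + 3) = (U + (1 + 4))/(3 + Z) = (U + 5)/(3 + Z) = (5 + U)/(3 + Z))
-83*((39 - B(R(-1, 3), -4)) - 103) = -83*((39 - (5 + 3/(-1))/(3 - 4)) - 103) = -83*((39 - (5 + 3*(-1))/(-1)) - 103) = -83*((39 - (-1)*(5 - 3)) - 103) = -83*((39 - (-1)*2) - 103) = -83*((39 - 1*(-2)) - 103) = -83*((39 + 2) - 103) = -83*(41 - 103) = -83*(-62) = 5146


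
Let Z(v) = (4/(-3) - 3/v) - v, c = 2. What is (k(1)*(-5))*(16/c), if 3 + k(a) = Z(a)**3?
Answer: 167080/27 ≈ 6188.1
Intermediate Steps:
Z(v) = -4/3 - v - 3/v (Z(v) = (4*(-1/3) - 3/v) - v = (-4/3 - 3/v) - v = -4/3 - v - 3/v)
k(a) = -3 + (-4/3 - a - 3/a)**3
(k(1)*(-5))*(16/c) = ((-3 - 1/27*(9 + 3*1**2 + 4*1)**3/1**3)*(-5))*(16/2) = ((-3 - 1/27*1*(9 + 3*1 + 4)**3)*(-5))*(16*(1/2)) = ((-3 - 1/27*1*(9 + 3 + 4)**3)*(-5))*8 = ((-3 - 1/27*1*16**3)*(-5))*8 = ((-3 - 1/27*1*4096)*(-5))*8 = ((-3 - 4096/27)*(-5))*8 = -4177/27*(-5)*8 = (20885/27)*8 = 167080/27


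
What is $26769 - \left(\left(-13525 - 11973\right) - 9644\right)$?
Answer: $61911$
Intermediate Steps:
$26769 - \left(\left(-13525 - 11973\right) - 9644\right) = 26769 - \left(-25498 - 9644\right) = 26769 - -35142 = 26769 + 35142 = 61911$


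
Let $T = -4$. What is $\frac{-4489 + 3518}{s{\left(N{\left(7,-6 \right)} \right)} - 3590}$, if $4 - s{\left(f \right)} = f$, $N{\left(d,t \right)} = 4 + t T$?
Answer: $\frac{971}{3614} \approx 0.26868$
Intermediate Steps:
$N{\left(d,t \right)} = 4 - 4 t$ ($N{\left(d,t \right)} = 4 + t \left(-4\right) = 4 - 4 t$)
$s{\left(f \right)} = 4 - f$
$\frac{-4489 + 3518}{s{\left(N{\left(7,-6 \right)} \right)} - 3590} = \frac{-4489 + 3518}{\left(4 - \left(4 - -24\right)\right) - 3590} = - \frac{971}{\left(4 - \left(4 + 24\right)\right) - 3590} = - \frac{971}{\left(4 - 28\right) - 3590} = - \frac{971}{-24 - 3590} = - \frac{971}{-3614} = \left(-971\right) \left(- \frac{1}{3614}\right) = \frac{971}{3614}$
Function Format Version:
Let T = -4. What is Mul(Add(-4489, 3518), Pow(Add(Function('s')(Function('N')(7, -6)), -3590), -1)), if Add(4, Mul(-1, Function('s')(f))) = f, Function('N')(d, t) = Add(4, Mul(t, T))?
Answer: Rational(971, 3614) ≈ 0.26868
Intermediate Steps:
Function('N')(d, t) = Add(4, Mul(-4, t)) (Function('N')(d, t) = Add(4, Mul(t, -4)) = Add(4, Mul(-4, t)))
Function('s')(f) = Add(4, Mul(-1, f))
Mul(Add(-4489, 3518), Pow(Add(Function('s')(Function('N')(7, -6)), -3590), -1)) = Mul(Add(-4489, 3518), Pow(Add(Add(4, Mul(-1, Add(4, Mul(-4, -6)))), -3590), -1)) = Mul(-971, Pow(Add(Add(4, Mul(-1, Add(4, 24))), -3590), -1)) = Mul(-971, Pow(Add(Add(4, Mul(-1, 28)), -3590), -1)) = Mul(-971, Pow(Add(Add(4, -28), -3590), -1)) = Mul(-971, Pow(Add(-24, -3590), -1)) = Mul(-971, Pow(-3614, -1)) = Mul(-971, Rational(-1, 3614)) = Rational(971, 3614)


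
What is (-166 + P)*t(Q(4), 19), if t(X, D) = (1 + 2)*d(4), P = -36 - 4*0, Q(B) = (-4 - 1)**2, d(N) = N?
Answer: -2424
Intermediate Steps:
Q(B) = 25 (Q(B) = (-5)**2 = 25)
P = -36 (P = -36 - 1*0 = -36 + 0 = -36)
t(X, D) = 12 (t(X, D) = (1 + 2)*4 = 3*4 = 12)
(-166 + P)*t(Q(4), 19) = (-166 - 36)*12 = -202*12 = -2424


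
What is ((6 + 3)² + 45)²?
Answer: 15876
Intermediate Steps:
((6 + 3)² + 45)² = (9² + 45)² = (81 + 45)² = 126² = 15876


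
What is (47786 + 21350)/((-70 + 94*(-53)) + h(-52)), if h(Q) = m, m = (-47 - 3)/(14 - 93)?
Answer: -2730872/199529 ≈ -13.687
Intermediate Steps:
m = 50/79 (m = -50/(-79) = -50*(-1/79) = 50/79 ≈ 0.63291)
h(Q) = 50/79
(47786 + 21350)/((-70 + 94*(-53)) + h(-52)) = (47786 + 21350)/((-70 + 94*(-53)) + 50/79) = 69136/((-70 - 4982) + 50/79) = 69136/(-5052 + 50/79) = 69136/(-399058/79) = 69136*(-79/399058) = -2730872/199529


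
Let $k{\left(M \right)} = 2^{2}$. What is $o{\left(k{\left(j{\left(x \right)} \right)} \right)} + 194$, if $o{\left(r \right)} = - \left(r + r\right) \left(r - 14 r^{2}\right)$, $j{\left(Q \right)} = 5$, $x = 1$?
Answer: $1954$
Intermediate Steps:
$k{\left(M \right)} = 4$
$o{\left(r \right)} = - 2 r \left(r - 14 r^{2}\right)$
$o{\left(k{\left(j{\left(x \right)} \right)} \right)} + 194 = 4^{2} \left(-2 + 28 \cdot 4\right) + 194 = 16 \left(-2 + 112\right) + 194 = 16 \cdot 110 + 194 = 1760 + 194 = 1954$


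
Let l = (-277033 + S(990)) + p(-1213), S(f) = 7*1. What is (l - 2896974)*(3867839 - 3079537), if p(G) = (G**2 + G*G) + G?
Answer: -183260507450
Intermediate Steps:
p(G) = G + 2*G**2 (p(G) = (G**2 + G**2) + G = 2*G**2 + G = G + 2*G**2)
S(f) = 7
l = 2664499 (l = (-277033 + 7) - 1213*(1 + 2*(-1213)) = -277026 - 1213*(1 - 2426) = -277026 - 1213*(-2425) = -277026 + 2941525 = 2664499)
(l - 2896974)*(3867839 - 3079537) = (2664499 - 2896974)*(3867839 - 3079537) = -232475*788302 = -183260507450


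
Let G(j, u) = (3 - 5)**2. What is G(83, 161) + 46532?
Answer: 46536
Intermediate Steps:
G(j, u) = 4 (G(j, u) = (-2)**2 = 4)
G(83, 161) + 46532 = 4 + 46532 = 46536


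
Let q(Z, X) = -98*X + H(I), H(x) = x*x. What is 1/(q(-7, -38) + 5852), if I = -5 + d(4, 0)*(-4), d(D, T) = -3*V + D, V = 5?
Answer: 1/11097 ≈ 9.0114e-5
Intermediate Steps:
d(D, T) = -15 + D (d(D, T) = -3*5 + D = -15 + D)
I = 39 (I = -5 + (-15 + 4)*(-4) = -5 - 11*(-4) = -5 + 44 = 39)
H(x) = x²
q(Z, X) = 1521 - 98*X (q(Z, X) = -98*X + 39² = -98*X + 1521 = 1521 - 98*X)
1/(q(-7, -38) + 5852) = 1/((1521 - 98*(-38)) + 5852) = 1/((1521 + 3724) + 5852) = 1/(5245 + 5852) = 1/11097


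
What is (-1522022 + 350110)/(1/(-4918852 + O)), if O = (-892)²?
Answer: 4832013495456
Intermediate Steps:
O = 795664
(-1522022 + 350110)/(1/(-4918852 + O)) = (-1522022 + 350110)/(1/(-4918852 + 795664)) = -1171912/(1/(-4123188)) = -1171912/(-1/4123188) = -1171912*(-4123188) = 4832013495456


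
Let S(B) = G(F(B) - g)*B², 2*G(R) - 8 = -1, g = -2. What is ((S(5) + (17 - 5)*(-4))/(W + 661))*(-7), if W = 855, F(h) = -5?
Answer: -553/3032 ≈ -0.18239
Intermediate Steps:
G(R) = 7/2 (G(R) = 4 + (½)*(-1) = 4 - ½ = 7/2)
S(B) = 7*B²/2
((S(5) + (17 - 5)*(-4))/(W + 661))*(-7) = (((7/2)*5² + (17 - 5)*(-4))/(855 + 661))*(-7) = (((7/2)*25 + 12*(-4))/1516)*(-7) = ((175/2 - 48)*(1/1516))*(-7) = ((79/2)*(1/1516))*(-7) = (79/3032)*(-7) = -553/3032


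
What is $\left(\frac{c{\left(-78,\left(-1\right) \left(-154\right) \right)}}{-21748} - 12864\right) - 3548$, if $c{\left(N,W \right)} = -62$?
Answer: $- \frac{178464057}{10874} \approx -16412.0$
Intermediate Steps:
$\left(\frac{c{\left(-78,\left(-1\right) \left(-154\right) \right)}}{-21748} - 12864\right) - 3548 = \left(- \frac{62}{-21748} - 12864\right) - 3548 = \left(\left(-62\right) \left(- \frac{1}{21748}\right) - 12864\right) - 3548 = \left(\frac{31}{10874} - 12864\right) - 3548 = - \frac{139883105}{10874} - 3548 = - \frac{178464057}{10874}$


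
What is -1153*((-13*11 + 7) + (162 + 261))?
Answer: -330911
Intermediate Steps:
-1153*((-13*11 + 7) + (162 + 261)) = -1153*((-143 + 7) + 423) = -1153*(-136 + 423) = -1153*287 = -330911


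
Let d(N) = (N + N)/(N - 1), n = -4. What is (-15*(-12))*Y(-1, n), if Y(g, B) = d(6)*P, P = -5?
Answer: -2160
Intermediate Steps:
d(N) = 2*N/(-1 + N) (d(N) = (2*N)/(-1 + N) = 2*N/(-1 + N))
Y(g, B) = -12 (Y(g, B) = (2*6/(-1 + 6))*(-5) = (2*6/5)*(-5) = (2*6*(⅕))*(-5) = (12/5)*(-5) = -12)
(-15*(-12))*Y(-1, n) = -15*(-12)*(-12) = 180*(-12) = -2160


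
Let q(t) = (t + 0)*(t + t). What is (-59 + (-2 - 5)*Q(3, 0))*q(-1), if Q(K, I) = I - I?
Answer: -118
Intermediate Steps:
Q(K, I) = 0
q(t) = 2*t**2 (q(t) = t*(2*t) = 2*t**2)
(-59 + (-2 - 5)*Q(3, 0))*q(-1) = (-59 + (-2 - 5)*0)*(2*(-1)**2) = (-59 - 7*0)*(2*1) = (-59 + 0)*2 = -59*2 = -118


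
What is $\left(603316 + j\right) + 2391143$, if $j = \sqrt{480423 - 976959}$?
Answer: $2994459 + 2 i \sqrt{124134} \approx 2.9945 \cdot 10^{6} + 704.65 i$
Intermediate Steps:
$j = 2 i \sqrt{124134}$ ($j = \sqrt{-496536} = 2 i \sqrt{124134} \approx 704.65 i$)
$\left(603316 + j\right) + 2391143 = \left(603316 + 2 i \sqrt{124134}\right) + 2391143 = 2994459 + 2 i \sqrt{124134}$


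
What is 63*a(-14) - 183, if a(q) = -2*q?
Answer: 1581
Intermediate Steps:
63*a(-14) - 183 = 63*(-2*(-14)) - 183 = 63*28 - 183 = 1764 - 183 = 1581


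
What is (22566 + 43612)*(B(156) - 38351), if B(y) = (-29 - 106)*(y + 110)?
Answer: -4914444458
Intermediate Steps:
B(y) = -14850 - 135*y (B(y) = -135*(110 + y) = -14850 - 135*y)
(22566 + 43612)*(B(156) - 38351) = (22566 + 43612)*((-14850 - 135*156) - 38351) = 66178*((-14850 - 21060) - 38351) = 66178*(-35910 - 38351) = 66178*(-74261) = -4914444458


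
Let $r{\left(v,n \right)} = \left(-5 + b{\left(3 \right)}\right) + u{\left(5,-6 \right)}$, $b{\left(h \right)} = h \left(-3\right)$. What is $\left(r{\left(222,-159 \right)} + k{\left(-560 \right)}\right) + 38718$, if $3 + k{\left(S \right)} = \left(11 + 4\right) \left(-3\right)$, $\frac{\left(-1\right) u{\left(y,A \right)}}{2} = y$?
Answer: $38646$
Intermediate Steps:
$b{\left(h \right)} = - 3 h$
$u{\left(y,A \right)} = - 2 y$
$r{\left(v,n \right)} = -24$ ($r{\left(v,n \right)} = \left(-5 - 9\right) - 10 = -14 - 10 = -24$)
$k{\left(S \right)} = -48$ ($k{\left(S \right)} = -3 + \left(11 + 4\right) \left(-3\right) = -3 + 15 \left(-3\right) = -3 - 45 = -48$)
$\left(r{\left(222,-159 \right)} + k{\left(-560 \right)}\right) + 38718 = \left(-24 - 48\right) + 38718 = -72 + 38718 = 38646$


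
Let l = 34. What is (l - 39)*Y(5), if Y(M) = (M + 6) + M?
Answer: -80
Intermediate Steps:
Y(M) = 6 + 2*M (Y(M) = (6 + M) + M = 6 + 2*M)
(l - 39)*Y(5) = (34 - 39)*(6 + 2*5) = -5*(6 + 10) = -5*16 = -80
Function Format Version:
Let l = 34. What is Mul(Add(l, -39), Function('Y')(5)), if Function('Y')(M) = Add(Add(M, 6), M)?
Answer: -80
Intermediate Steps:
Function('Y')(M) = Add(6, Mul(2, M)) (Function('Y')(M) = Add(Add(6, M), M) = Add(6, Mul(2, M)))
Mul(Add(l, -39), Function('Y')(5)) = Mul(Add(34, -39), Add(6, Mul(2, 5))) = Mul(-5, Add(6, 10)) = Mul(-5, 16) = -80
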